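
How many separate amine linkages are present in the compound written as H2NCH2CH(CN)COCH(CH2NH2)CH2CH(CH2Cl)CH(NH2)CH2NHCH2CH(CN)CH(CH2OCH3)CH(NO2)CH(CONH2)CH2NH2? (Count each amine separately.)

–NH2 on an sp³ carbon with no adjacent C=O → amine.
pendant –C≡N: nitrile.
–C(=O)– with carbon on both sides → ketone.
pendant –CH2NH2: N on sp³ C, no adjacent C=O → amine.
pendant –CH2X: halogen on sp³ carbon → alkyl halide.
–NH2 on an sp³ carbon with no adjacent C=O → amine.
C–N–C with sp³ carbons and no adjacent C=O → amine (secondary).
pendant –C≡N: nitrile.
pendant –CH2OCH3: C–O–C linkage → ether.
–NO2 on an sp³ carbon → nitro (the N=O is not a carbonyl).
pendant –CONH2: carbonyl C bonded to C and N → amide.
–NH2 on an sp³ carbon with no adjacent C=O → amine.
Amine appears at: H2NCH2, CH(CH2NH2), CH(NH2), CH2NHCH2, CH2NH2 → 5.

5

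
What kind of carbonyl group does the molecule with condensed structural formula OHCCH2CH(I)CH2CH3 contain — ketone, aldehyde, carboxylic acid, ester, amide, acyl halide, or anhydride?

The carbonyl is in the OHC segment: terminal –CHO: carbonyl C bonded to H and C → aldehyde.

aldehyde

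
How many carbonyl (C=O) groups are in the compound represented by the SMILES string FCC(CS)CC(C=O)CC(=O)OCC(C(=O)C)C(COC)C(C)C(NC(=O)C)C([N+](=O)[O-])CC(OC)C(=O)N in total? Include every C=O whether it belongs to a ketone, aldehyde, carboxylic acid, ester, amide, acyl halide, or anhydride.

CH(CHO): aldehyde, 1 C=O (running total 1).
CH2COOCH2: ester, 1 C=O (running total 2).
CH(COCH3): ketone, 1 C=O (running total 3).
CH(NHCOCH3): amide, 1 C=O (running total 4).
CONH2: amide, 1 C=O (running total 5).

5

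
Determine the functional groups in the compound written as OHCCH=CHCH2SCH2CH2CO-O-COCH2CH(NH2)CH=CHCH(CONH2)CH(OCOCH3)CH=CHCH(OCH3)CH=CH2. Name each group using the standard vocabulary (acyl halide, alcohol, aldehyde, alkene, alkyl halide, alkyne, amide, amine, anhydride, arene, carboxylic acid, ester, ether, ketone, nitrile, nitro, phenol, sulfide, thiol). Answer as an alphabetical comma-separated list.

aldehyde, alkene, amide, amine, anhydride, ester, ether, sulfide

Taking each segment in turn:
  OHC: terminal –CHO: carbonyl C bonded to H and C → aldehyde.
  CH=CH: C=C double bond → alkene.
  CH2SCH2: C–S–C linkage → sulfide (thioether).
  CH2CO-O-COCH2: two acyl groups sharing one oxygen, –C(=O)–O–C(=O)– → anhydride.
  CH(NH2): –NH2 on an sp³ carbon with no adjacent C=O → amine.
  CH=CH: C=C double bond → alkene.
  CH(CONH2): pendant –CONH2: carbonyl C bonded to C and N → amide.
  CH(OCOCH3): pendant –OC(=O)CH3: an acyloxy group → ester.
  CH=CH: C=C double bond → alkene.
  CH(OCH3): pendant –OCH3: C–O–C with sp³ C, no adjacent C=O → ether.
  CH=CH2: C=C double bond → alkene.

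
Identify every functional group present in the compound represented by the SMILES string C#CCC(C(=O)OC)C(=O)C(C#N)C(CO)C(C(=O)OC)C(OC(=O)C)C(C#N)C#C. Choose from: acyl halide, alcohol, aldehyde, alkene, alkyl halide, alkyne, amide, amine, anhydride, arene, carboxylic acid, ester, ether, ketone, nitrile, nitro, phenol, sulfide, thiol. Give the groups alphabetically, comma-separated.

Working along the chain:
  HC≡C: C≡C triple bond → alkyne.
  CH(COOCH3): pendant –COOCH3: carbonyl C bonded to C and –OCH3 → ester.
  CO: –C(=O)– with carbon on both sides → ketone.
  CH(CN): pendant –C≡N: nitrile.
  CH(CH2OH): pendant –CH2OH on an sp³ backbone C → alcohol.
  CH(COOCH3): pendant –COOCH3: carbonyl C bonded to C and –OCH3 → ester.
  CH(OCOCH3): pendant –OC(=O)CH3: an acyloxy group → ester.
  CH(CN): pendant –C≡N: nitrile.
  C≡CH: C≡C triple bond → alkyne.

alcohol, alkyne, ester, ketone, nitrile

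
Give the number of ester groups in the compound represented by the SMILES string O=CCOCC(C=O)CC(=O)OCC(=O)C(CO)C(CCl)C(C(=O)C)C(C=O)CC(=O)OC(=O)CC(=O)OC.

terminal –CHO: carbonyl C bonded to H and C → aldehyde.
C–O–C with sp³ carbons on both sides and no adjacent C=O → ether.
pendant –CHO: carbonyl C bonded to C and H → aldehyde.
–C(=O)–O–C with C on the carbonyl side → ester.
–C(=O)– with carbon on both sides → ketone.
pendant –CH2OH on an sp³ backbone C → alcohol.
pendant –CH2X: halogen on sp³ carbon → alkyl halide.
pendant –COCH3: carbonyl C bonded to two carbons → ketone.
pendant –CHO: carbonyl C bonded to C and H → aldehyde.
two acyl groups sharing one oxygen, –C(=O)–O–C(=O)– → anhydride.
–C(=O)OCH3: carbonyl C bonded to C and to –OCH3 → ester (not ketone + ether).
Ester appears at: CH2COOCH2, COOCH3 → 2.

2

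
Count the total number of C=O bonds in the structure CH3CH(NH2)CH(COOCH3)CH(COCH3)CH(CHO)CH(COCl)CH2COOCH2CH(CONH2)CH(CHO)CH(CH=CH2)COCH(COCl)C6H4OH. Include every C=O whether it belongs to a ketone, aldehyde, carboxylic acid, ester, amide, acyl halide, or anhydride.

9

CH(COOCH3): ester, 1 C=O (running total 1).
CH(COCH3): ketone, 1 C=O (running total 2).
CH(CHO): aldehyde, 1 C=O (running total 3).
CH(COCl): acyl halide, 1 C=O (running total 4).
CH2COOCH2: ester, 1 C=O (running total 5).
CH(CONH2): amide, 1 C=O (running total 6).
CH(CHO): aldehyde, 1 C=O (running total 7).
CO: ketone, 1 C=O (running total 8).
CH(COCl): acyl halide, 1 C=O (running total 9).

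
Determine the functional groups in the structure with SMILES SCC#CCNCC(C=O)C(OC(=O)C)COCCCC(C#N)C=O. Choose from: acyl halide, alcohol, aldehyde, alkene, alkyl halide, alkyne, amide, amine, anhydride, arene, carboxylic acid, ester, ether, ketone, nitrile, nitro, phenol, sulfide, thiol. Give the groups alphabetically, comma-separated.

–SH on an sp³ carbon → thiol.
C≡C triple bond → alkyne.
C–N–C with sp³ carbons and no adjacent C=O → amine (secondary).
pendant –CHO: carbonyl C bonded to C and H → aldehyde.
pendant –OC(=O)CH3: an acyloxy group → ester.
C–O–C with sp³ carbons on both sides and no adjacent C=O → ether.
pendant –C≡N: nitrile.
terminal –CHO: carbonyl C bonded to H and C → aldehyde.

aldehyde, alkyne, amine, ester, ether, nitrile, thiol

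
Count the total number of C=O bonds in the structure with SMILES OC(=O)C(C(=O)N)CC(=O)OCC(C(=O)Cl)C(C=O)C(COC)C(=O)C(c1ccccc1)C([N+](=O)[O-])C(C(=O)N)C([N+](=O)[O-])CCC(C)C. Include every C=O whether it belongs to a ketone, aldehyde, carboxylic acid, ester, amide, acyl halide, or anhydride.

7

HOOC: carboxylic acid, 1 C=O (running total 1).
CH(CONH2): amide, 1 C=O (running total 2).
CH2COOCH2: ester, 1 C=O (running total 3).
CH(COCl): acyl halide, 1 C=O (running total 4).
CH(CHO): aldehyde, 1 C=O (running total 5).
CO: ketone, 1 C=O (running total 6).
CH(CONH2): amide, 1 C=O (running total 7).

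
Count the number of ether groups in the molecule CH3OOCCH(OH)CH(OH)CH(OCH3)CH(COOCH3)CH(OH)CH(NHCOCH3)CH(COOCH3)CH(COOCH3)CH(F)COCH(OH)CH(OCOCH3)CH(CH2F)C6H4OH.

CH3O–C(=O)–: carbonyl C bonded to C and to –OCH3 → ester (not ketone + ether).
–OH on an sp³ carbon → alcohol (secondary).
–OH on an sp³ carbon → alcohol (secondary).
pendant –OCH3: C–O–C with sp³ C, no adjacent C=O → ether.
pendant –COOCH3: carbonyl C bonded to C and –OCH3 → ester.
–OH on an sp³ carbon → alcohol (secondary).
pendant –NHC(=O)CH3: N bonded to a carbonyl → amide (not amine).
pendant –COOCH3: carbonyl C bonded to C and –OCH3 → ester.
pendant –COOCH3: carbonyl C bonded to C and –OCH3 → ester.
halogen on an sp³ carbon → alkyl halide.
–C(=O)– with carbon on both sides → ketone.
–OH on an sp³ carbon → alcohol (secondary).
pendant –OC(=O)CH3: an acyloxy group → ester.
pendant –CH2X: halogen on sp³ carbon → alkyl halide.
–OH attached directly to an aromatic ring → phenol (not alcohol); the ring itself is an arene.
Ether appears at: CH(OCH3) → 1.

1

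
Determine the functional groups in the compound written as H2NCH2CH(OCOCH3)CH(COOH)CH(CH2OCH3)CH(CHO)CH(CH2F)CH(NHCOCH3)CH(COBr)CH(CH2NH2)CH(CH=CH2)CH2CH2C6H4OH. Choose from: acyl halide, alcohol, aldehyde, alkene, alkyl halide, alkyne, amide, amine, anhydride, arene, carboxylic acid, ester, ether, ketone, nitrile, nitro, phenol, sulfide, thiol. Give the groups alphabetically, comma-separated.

acyl halide, aldehyde, alkene, alkyl halide, amide, amine, arene, carboxylic acid, ester, ether, phenol

–NH2 on an sp³ carbon with no adjacent C=O → amine.
pendant –OC(=O)CH3: an acyloxy group → ester.
pendant –COOH: carbonyl C bonded to C and –OH → carboxylic acid.
pendant –CH2OCH3: C–O–C linkage → ether.
pendant –CHO: carbonyl C bonded to C and H → aldehyde.
pendant –CH2X: halogen on sp³ carbon → alkyl halide.
pendant –NHC(=O)CH3: N bonded to a carbonyl → amide (not amine).
pendant –C(=O)X: carbonyl C bonded to C and halogen → acyl halide.
pendant –CH2NH2: N on sp³ C, no adjacent C=O → amine.
pendant –CH=CH2: C=C double bond → alkene.
–OH attached directly to an aromatic ring → phenol (not alcohol); the ring itself is an arene.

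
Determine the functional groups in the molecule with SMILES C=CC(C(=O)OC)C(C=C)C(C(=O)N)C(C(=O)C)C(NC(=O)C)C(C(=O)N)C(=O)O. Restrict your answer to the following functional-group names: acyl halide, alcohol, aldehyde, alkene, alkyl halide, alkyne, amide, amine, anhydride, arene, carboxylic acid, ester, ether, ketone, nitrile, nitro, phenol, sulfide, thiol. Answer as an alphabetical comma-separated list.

alkene, amide, carboxylic acid, ester, ketone

Working along the chain:
  CH2=CH: C=C double bond → alkene.
  CH(COOCH3): pendant –COOCH3: carbonyl C bonded to C and –OCH3 → ester.
  CH(CH=CH2): pendant –CH=CH2: C=C double bond → alkene.
  CH(CONH2): pendant –CONH2: carbonyl C bonded to C and N → amide.
  CH(COCH3): pendant –COCH3: carbonyl C bonded to two carbons → ketone.
  CH(NHCOCH3): pendant –NHC(=O)CH3: N bonded to a carbonyl → amide (not amine).
  CH(CONH2): pendant –CONH2: carbonyl C bonded to C and N → amide.
  COOH: –COOH: carbonyl C bonded to –OH and C → carboxylic acid (the –OH is not a separate alcohol).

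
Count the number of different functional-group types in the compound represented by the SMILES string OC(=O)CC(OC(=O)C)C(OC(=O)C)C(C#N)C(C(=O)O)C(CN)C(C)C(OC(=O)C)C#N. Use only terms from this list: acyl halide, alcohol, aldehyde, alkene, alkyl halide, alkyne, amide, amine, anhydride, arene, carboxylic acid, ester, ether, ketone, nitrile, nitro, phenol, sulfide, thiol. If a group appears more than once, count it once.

–COOH: carbonyl C bonded to –OH and C → carboxylic acid (the –OH is not a separate alcohol).
pendant –OC(=O)CH3: an acyloxy group → ester.
pendant –OC(=O)CH3: an acyloxy group → ester.
pendant –C≡N: nitrile.
pendant –COOH: carbonyl C bonded to C and –OH → carboxylic acid.
pendant –CH2NH2: N on sp³ C, no adjacent C=O → amine.
pendant –OC(=O)CH3: an acyloxy group → ester.
–C≡N: carbon triple-bonded to nitrogen → nitrile.
Distinct types present: amine, carboxylic acid, ester, nitrile.

4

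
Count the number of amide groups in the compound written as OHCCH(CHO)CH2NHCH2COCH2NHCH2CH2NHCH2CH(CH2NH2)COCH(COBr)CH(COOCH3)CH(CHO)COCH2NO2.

0

Taking each segment in turn:
  OHC: terminal –CHO: carbonyl C bonded to H and C → aldehyde.
  CH(CHO): pendant –CHO: carbonyl C bonded to C and H → aldehyde.
  CH2NHCH2: C–N–C with sp³ carbons and no adjacent C=O → amine (secondary).
  CO: –C(=O)– with carbon on both sides → ketone.
  CH2NHCH2: C–N–C with sp³ carbons and no adjacent C=O → amine (secondary).
  CH2NHCH2: C–N–C with sp³ carbons and no adjacent C=O → amine (secondary).
  CH(CH2NH2): pendant –CH2NH2: N on sp³ C, no adjacent C=O → amine.
  CO: –C(=O)– with carbon on both sides → ketone.
  CH(COBr): pendant –C(=O)X: carbonyl C bonded to C and halogen → acyl halide.
  CH(COOCH3): pendant –COOCH3: carbonyl C bonded to C and –OCH3 → ester.
  CH(CHO): pendant –CHO: carbonyl C bonded to C and H → aldehyde.
  CO: –C(=O)– with carbon on both sides → ketone.
  CH2NO2: –NO2 on carbon → nitro group.
No segment is a amide: CH2NHCH2 is amine, not amide; CH2NHCH2 is amine, not amide; CH2NHCH2 is amine, not amide. → 0.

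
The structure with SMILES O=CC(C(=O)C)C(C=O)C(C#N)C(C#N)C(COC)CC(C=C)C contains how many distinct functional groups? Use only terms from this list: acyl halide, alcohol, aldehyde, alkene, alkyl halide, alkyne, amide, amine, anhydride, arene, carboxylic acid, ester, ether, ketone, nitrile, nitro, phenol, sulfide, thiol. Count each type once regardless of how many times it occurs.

5

terminal –CHO: carbonyl C bonded to H and C → aldehyde.
pendant –COCH3: carbonyl C bonded to two carbons → ketone.
pendant –CHO: carbonyl C bonded to C and H → aldehyde.
pendant –C≡N: nitrile.
pendant –C≡N: nitrile.
pendant –CH2OCH3: C–O–C linkage → ether.
pendant –CH=CH2: C=C double bond → alkene.
Distinct types present: aldehyde, alkene, ether, ketone, nitrile.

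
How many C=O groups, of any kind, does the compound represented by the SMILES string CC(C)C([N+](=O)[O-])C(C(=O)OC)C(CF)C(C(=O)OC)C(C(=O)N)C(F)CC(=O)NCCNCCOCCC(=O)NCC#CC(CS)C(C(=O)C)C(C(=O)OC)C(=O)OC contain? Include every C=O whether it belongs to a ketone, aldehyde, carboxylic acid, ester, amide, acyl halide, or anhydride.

CH(COOCH3): ester, 1 C=O (running total 1).
CH(COOCH3): ester, 1 C=O (running total 2).
CH(CONH2): amide, 1 C=O (running total 3).
CH2CONHCH2: amide, 1 C=O (running total 4).
CH2CONHCH2: amide, 1 C=O (running total 5).
CH(COCH3): ketone, 1 C=O (running total 6).
CH(COOCH3): ester, 1 C=O (running total 7).
COOCH3: ester, 1 C=O (running total 8).

8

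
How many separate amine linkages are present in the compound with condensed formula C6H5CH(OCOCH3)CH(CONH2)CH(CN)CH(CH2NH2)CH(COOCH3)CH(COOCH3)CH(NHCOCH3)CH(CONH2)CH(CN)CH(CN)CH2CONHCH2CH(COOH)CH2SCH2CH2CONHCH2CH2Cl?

Working along the chain:
  C6H5: C6H5– phenyl ring → arene.
  CH(OCOCH3): pendant –OC(=O)CH3: an acyloxy group → ester.
  CH(CONH2): pendant –CONH2: carbonyl C bonded to C and N → amide.
  CH(CN): pendant –C≡N: nitrile.
  CH(CH2NH2): pendant –CH2NH2: N on sp³ C, no adjacent C=O → amine.
  CH(COOCH3): pendant –COOCH3: carbonyl C bonded to C and –OCH3 → ester.
  CH(COOCH3): pendant –COOCH3: carbonyl C bonded to C and –OCH3 → ester.
  CH(NHCOCH3): pendant –NHC(=O)CH3: N bonded to a carbonyl → amide (not amine).
  CH(CONH2): pendant –CONH2: carbonyl C bonded to C and N → amide.
  CH(CN): pendant –C≡N: nitrile.
  CH(CN): pendant –C≡N: nitrile.
  CH2CONHCH2: –C(=O)–N– linkage → amide (the N is not an amine).
  CH(COOH): pendant –COOH: carbonyl C bonded to C and –OH → carboxylic acid.
  CH2SCH2: C–S–C linkage → sulfide (thioether).
  CH2CONHCH2: –C(=O)–N– linkage → amide (the N is not an amine).
  CH2Cl: halogen on an sp³ carbon → alkyl halide.
Amine appears at: CH(CH2NH2) → 1.

1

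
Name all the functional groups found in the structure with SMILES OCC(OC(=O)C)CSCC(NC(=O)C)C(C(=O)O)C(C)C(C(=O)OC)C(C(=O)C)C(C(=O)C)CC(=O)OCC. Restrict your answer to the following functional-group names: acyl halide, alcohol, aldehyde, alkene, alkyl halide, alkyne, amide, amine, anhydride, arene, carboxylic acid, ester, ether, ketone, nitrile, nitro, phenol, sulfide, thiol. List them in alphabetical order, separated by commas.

Reading the structure from left to right:
  HOCH2: HO– on an sp³ carbon → alcohol.
  CH(OCOCH3): pendant –OC(=O)CH3: an acyloxy group → ester.
  CH2SCH2: C–S–C linkage → sulfide (thioether).
  CH(NHCOCH3): pendant –NHC(=O)CH3: N bonded to a carbonyl → amide (not amine).
  CH(COOH): pendant –COOH: carbonyl C bonded to C and –OH → carboxylic acid.
  CH(COOCH3): pendant –COOCH3: carbonyl C bonded to C and –OCH3 → ester.
  CH(COCH3): pendant –COCH3: carbonyl C bonded to two carbons → ketone.
  CH(COCH3): pendant –COCH3: carbonyl C bonded to two carbons → ketone.
  COOCH2CH3: –C(=O)OCH2CH3: carbonyl C bonded to C and to –OEt → ester.

alcohol, amide, carboxylic acid, ester, ketone, sulfide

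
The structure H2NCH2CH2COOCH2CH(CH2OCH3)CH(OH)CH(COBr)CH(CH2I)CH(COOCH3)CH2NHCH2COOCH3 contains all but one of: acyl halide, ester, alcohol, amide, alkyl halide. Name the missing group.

alkyl halide: present (CH(CH2I) — pendant –CH2X: halogen on sp³ carbon → alkyl halide).
ester: present (CH2COOCH2 — –C(=O)–O–C with C on the carbonyl side → ester).
acyl halide: present (CH(COBr) — pendant –C(=O)X: carbonyl C bonded to C and halogen → acyl halide).
alcohol: present (CH(OH) — –OH on an sp³ carbon → alcohol (secondary)).
amide: no segment matches this pattern.

amide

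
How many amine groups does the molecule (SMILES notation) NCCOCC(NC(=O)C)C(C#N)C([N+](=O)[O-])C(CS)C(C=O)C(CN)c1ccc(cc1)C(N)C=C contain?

Taking each segment in turn:
  H2NCH2: –NH2 on an sp³ carbon with no adjacent C=O → amine.
  CH2OCH2: C–O–C with sp³ carbons on both sides and no adjacent C=O → ether.
  CH(NHCOCH3): pendant –NHC(=O)CH3: N bonded to a carbonyl → amide (not amine).
  CH(CN): pendant –C≡N: nitrile.
  CH(NO2): –NO2 on an sp³ carbon → nitro (the N=O is not a carbonyl).
  CH(CH2SH): pendant –CH2SH → thiol.
  CH(CHO): pendant –CHO: carbonyl C bonded to C and H → aldehyde.
  CH(CH2NH2): pendant –CH2NH2: N on sp³ C, no adjacent C=O → amine.
  C6H4: para-disubstituted benzene ring → arene.
  CH(NH2): –NH2 on an sp³ carbon with no adjacent C=O → amine.
  CH=CH2: C=C double bond → alkene.
Amine appears at: H2NCH2, CH(CH2NH2), CH(NH2) → 3.

3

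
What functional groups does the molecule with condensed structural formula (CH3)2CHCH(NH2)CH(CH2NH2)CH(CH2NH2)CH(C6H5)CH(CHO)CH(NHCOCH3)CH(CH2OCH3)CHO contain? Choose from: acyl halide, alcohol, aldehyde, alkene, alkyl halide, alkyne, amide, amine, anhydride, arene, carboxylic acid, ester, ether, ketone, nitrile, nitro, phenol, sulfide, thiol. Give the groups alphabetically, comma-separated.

Reading the structure from left to right:
  CH(NH2): –NH2 on an sp³ carbon with no adjacent C=O → amine.
  CH(CH2NH2): pendant –CH2NH2: N on sp³ C, no adjacent C=O → amine.
  CH(CH2NH2): pendant –CH2NH2: N on sp³ C, no adjacent C=O → amine.
  CH(C6H5): pendant –C6H5: benzene ring → arene.
  CH(CHO): pendant –CHO: carbonyl C bonded to C and H → aldehyde.
  CH(NHCOCH3): pendant –NHC(=O)CH3: N bonded to a carbonyl → amide (not amine).
  CH(CH2OCH3): pendant –CH2OCH3: C–O–C linkage → ether.
  CHO: terminal –CHO: carbonyl C bonded to H and C → aldehyde.

aldehyde, amide, amine, arene, ether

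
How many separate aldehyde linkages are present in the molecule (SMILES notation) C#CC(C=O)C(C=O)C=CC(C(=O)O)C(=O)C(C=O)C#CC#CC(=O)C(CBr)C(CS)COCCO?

Taking each segment in turn:
  HC≡C: C≡C triple bond → alkyne.
  CH(CHO): pendant –CHO: carbonyl C bonded to C and H → aldehyde.
  CH(CHO): pendant –CHO: carbonyl C bonded to C and H → aldehyde.
  CH=CH: C=C double bond → alkene.
  CH(COOH): pendant –COOH: carbonyl C bonded to C and –OH → carboxylic acid.
  CO: –C(=O)– with carbon on both sides → ketone.
  CH(CHO): pendant –CHO: carbonyl C bonded to C and H → aldehyde.
  C≡C: C≡C triple bond → alkyne.
  C≡C: C≡C triple bond → alkyne.
  CO: –C(=O)– with carbon on both sides → ketone.
  CH(CH2Br): pendant –CH2X: halogen on sp³ carbon → alkyl halide.
  CH(CH2SH): pendant –CH2SH → thiol.
  CH2OCH2: C–O–C with sp³ carbons on both sides and no adjacent C=O → ether.
  CH2OH: –OH on an sp³ carbon → alcohol.
Aldehyde appears at: CH(CHO), CH(CHO), CH(CHO) → 3.

3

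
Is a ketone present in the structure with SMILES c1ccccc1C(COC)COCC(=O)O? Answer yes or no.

C6H5– phenyl ring → arene.
pendant –CH2OCH3: C–O–C linkage → ether.
C–O–C with sp³ carbons on both sides and no adjacent C=O → ether.
–COOH: carbonyl C bonded to –OH and C → carboxylic acid (the –OH is not a separate alcohol).
In COOH, the C=O bears an –OH, making it a carboxylic acid rather than a ketone.
The groups actually present are: arene, carboxylic acid, ether.

no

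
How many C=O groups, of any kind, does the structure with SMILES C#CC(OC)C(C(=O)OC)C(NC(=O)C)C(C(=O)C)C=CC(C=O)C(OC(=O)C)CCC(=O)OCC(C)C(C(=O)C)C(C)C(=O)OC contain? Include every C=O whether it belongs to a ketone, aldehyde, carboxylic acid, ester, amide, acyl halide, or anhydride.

8

CH(COOCH3): ester, 1 C=O (running total 1).
CH(NHCOCH3): amide, 1 C=O (running total 2).
CH(COCH3): ketone, 1 C=O (running total 3).
CH(CHO): aldehyde, 1 C=O (running total 4).
CH(OCOCH3): ester, 1 C=O (running total 5).
CH2COOCH2: ester, 1 C=O (running total 6).
CH(COCH3): ketone, 1 C=O (running total 7).
COOCH3: ester, 1 C=O (running total 8).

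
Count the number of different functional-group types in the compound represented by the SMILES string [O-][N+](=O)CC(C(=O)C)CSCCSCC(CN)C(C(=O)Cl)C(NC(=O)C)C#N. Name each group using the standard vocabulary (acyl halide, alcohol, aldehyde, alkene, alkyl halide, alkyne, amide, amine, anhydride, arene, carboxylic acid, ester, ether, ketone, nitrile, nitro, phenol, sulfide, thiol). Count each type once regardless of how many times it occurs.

7

–NO2 on carbon → nitro group.
pendant –COCH3: carbonyl C bonded to two carbons → ketone.
C–S–C linkage → sulfide (thioether).
C–S–C linkage → sulfide (thioether).
pendant –CH2NH2: N on sp³ C, no adjacent C=O → amine.
pendant –C(=O)X: carbonyl C bonded to C and halogen → acyl halide.
pendant –NHC(=O)CH3: N bonded to a carbonyl → amide (not amine).
–C≡N: carbon triple-bonded to nitrogen → nitrile.
Distinct types present: acyl halide, amide, amine, ketone, nitrile, nitro, sulfide.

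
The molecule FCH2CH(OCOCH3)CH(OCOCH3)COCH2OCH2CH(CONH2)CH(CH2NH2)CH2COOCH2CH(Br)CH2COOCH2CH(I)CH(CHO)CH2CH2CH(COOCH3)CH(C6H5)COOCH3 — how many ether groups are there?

Taking each segment in turn:
  FCH2: halogen on an sp³ carbon → alkyl halide.
  CH(OCOCH3): pendant –OC(=O)CH3: an acyloxy group → ester.
  CH(OCOCH3): pendant –OC(=O)CH3: an acyloxy group → ester.
  CO: –C(=O)– with carbon on both sides → ketone.
  CH2OCH2: C–O–C with sp³ carbons on both sides and no adjacent C=O → ether.
  CH(CONH2): pendant –CONH2: carbonyl C bonded to C and N → amide.
  CH(CH2NH2): pendant –CH2NH2: N on sp³ C, no adjacent C=O → amine.
  CH2COOCH2: –C(=O)–O–C with C on the carbonyl side → ester.
  CH(Br): halogen on an sp³ carbon → alkyl halide.
  CH2COOCH2: –C(=O)–O–C with C on the carbonyl side → ester.
  CH(I): halogen on an sp³ carbon → alkyl halide.
  CH(CHO): pendant –CHO: carbonyl C bonded to C and H → aldehyde.
  CH(COOCH3): pendant –COOCH3: carbonyl C bonded to C and –OCH3 → ester.
  CH(C6H5): pendant –C6H5: benzene ring → arene.
  COOCH3: –C(=O)OCH3: carbonyl C bonded to C and to –OCH3 → ester (not ketone + ether).
Ether appears at: CH2OCH2 → 1.

1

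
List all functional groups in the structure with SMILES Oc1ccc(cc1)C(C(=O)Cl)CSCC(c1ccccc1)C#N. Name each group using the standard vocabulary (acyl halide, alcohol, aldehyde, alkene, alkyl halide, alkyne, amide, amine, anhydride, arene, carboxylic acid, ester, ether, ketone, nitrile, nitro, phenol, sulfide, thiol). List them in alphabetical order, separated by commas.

acyl halide, arene, nitrile, phenol, sulfide

–OH attached directly to an aromatic ring → phenol (not alcohol); the ring itself is an arene.
pendant –C(=O)X: carbonyl C bonded to C and halogen → acyl halide.
C–S–C linkage → sulfide (thioether).
pendant –C6H5: benzene ring → arene.
–C≡N: carbon triple-bonded to nitrogen → nitrile.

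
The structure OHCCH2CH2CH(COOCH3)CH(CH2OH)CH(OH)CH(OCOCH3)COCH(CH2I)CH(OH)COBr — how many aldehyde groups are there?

1

Working along the chain:
  OHC: terminal –CHO: carbonyl C bonded to H and C → aldehyde.
  CH(COOCH3): pendant –COOCH3: carbonyl C bonded to C and –OCH3 → ester.
  CH(CH2OH): pendant –CH2OH on an sp³ backbone C → alcohol.
  CH(OH): –OH on an sp³ carbon → alcohol (secondary).
  CH(OCOCH3): pendant –OC(=O)CH3: an acyloxy group → ester.
  CO: –C(=O)– with carbon on both sides → ketone.
  CH(CH2I): pendant –CH2X: halogen on sp³ carbon → alkyl halide.
  CH(OH): –OH on an sp³ carbon → alcohol (secondary).
  COBr: –C(=O)Br: carbonyl C bonded to C and to a halogen → acyl halide (not alkyl halide).
Aldehyde appears at: OHC → 1.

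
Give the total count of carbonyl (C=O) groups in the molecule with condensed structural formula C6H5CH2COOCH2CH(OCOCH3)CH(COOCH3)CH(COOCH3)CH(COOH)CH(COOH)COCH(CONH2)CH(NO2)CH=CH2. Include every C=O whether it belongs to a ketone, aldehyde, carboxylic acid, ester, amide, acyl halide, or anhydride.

CH2COOCH2: ester, 1 C=O (running total 1).
CH(OCOCH3): ester, 1 C=O (running total 2).
CH(COOCH3): ester, 1 C=O (running total 3).
CH(COOCH3): ester, 1 C=O (running total 4).
CH(COOH): carboxylic acid, 1 C=O (running total 5).
CH(COOH): carboxylic acid, 1 C=O (running total 6).
CO: ketone, 1 C=O (running total 7).
CH(CONH2): amide, 1 C=O (running total 8).

8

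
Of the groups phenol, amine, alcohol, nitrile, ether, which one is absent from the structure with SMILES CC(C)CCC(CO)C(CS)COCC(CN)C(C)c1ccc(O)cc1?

nitrile

amine: present (CH(CH2NH2) — pendant –CH2NH2: N on sp³ C, no adjacent C=O → amine).
ether: present (CH2OCH2 — C–O–C with sp³ carbons on both sides and no adjacent C=O → ether).
phenol: present (C6H4OH — –OH attached directly to an aromatic ring → phenol (not alcohol); the ring itself is an arene).
alcohol: present (CH(CH2OH) — pendant –CH2OH on an sp³ backbone C → alcohol).
nitrile: no segment matches this pattern.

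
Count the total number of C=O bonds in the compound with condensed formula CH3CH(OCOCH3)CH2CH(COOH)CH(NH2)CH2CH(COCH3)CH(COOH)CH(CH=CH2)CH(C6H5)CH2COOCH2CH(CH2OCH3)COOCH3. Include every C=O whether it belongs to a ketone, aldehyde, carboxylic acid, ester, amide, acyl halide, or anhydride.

6

CH(OCOCH3): ester, 1 C=O (running total 1).
CH(COOH): carboxylic acid, 1 C=O (running total 2).
CH(COCH3): ketone, 1 C=O (running total 3).
CH(COOH): carboxylic acid, 1 C=O (running total 4).
CH2COOCH2: ester, 1 C=O (running total 5).
COOCH3: ester, 1 C=O (running total 6).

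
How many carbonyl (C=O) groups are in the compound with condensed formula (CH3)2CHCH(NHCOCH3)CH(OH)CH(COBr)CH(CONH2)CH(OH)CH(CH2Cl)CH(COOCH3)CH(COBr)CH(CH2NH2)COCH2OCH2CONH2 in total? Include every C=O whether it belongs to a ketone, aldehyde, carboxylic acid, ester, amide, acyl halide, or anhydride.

7

CH(NHCOCH3): amide, 1 C=O (running total 1).
CH(COBr): acyl halide, 1 C=O (running total 2).
CH(CONH2): amide, 1 C=O (running total 3).
CH(COOCH3): ester, 1 C=O (running total 4).
CH(COBr): acyl halide, 1 C=O (running total 5).
CO: ketone, 1 C=O (running total 6).
CONH2: amide, 1 C=O (running total 7).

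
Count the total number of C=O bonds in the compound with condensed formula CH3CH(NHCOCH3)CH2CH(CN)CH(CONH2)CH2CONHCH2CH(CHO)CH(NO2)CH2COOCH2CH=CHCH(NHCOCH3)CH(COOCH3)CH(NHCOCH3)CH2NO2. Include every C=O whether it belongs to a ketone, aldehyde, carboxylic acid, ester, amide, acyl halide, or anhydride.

8

CH(NHCOCH3): amide, 1 C=O (running total 1).
CH(CONH2): amide, 1 C=O (running total 2).
CH2CONHCH2: amide, 1 C=O (running total 3).
CH(CHO): aldehyde, 1 C=O (running total 4).
CH2COOCH2: ester, 1 C=O (running total 5).
CH(NHCOCH3): amide, 1 C=O (running total 6).
CH(COOCH3): ester, 1 C=O (running total 7).
CH(NHCOCH3): amide, 1 C=O (running total 8).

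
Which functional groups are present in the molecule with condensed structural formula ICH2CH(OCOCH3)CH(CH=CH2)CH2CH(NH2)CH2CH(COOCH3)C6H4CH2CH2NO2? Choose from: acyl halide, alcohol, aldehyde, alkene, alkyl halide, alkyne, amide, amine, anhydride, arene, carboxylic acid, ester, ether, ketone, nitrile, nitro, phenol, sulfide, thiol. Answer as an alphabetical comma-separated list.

halogen on an sp³ carbon → alkyl halide.
pendant –OC(=O)CH3: an acyloxy group → ester.
pendant –CH=CH2: C=C double bond → alkene.
–NH2 on an sp³ carbon with no adjacent C=O → amine.
pendant –COOCH3: carbonyl C bonded to C and –OCH3 → ester.
para-disubstituted benzene ring → arene.
–NO2 on carbon → nitro group.

alkene, alkyl halide, amine, arene, ester, nitro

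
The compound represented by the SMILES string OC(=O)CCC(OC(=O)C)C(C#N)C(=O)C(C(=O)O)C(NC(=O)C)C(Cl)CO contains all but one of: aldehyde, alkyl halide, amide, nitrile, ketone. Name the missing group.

aldehyde

amide: present (CH(NHCOCH3) — pendant –NHC(=O)CH3: N bonded to a carbonyl → amide (not amine)).
nitrile: present (CH(CN) — pendant –C≡N: nitrile).
ketone: present (CO — –C(=O)– with carbon on both sides → ketone).
alkyl halide: present (CH(Cl) — halogen on an sp³ carbon → alkyl halide).
aldehyde: absent. In CO, the carbonyl carbon is bonded to two carbons, so it is a ketone, not an aldehyde. In each of HOOC and CH(COOH), the carbonyl carbon bears –OH, not –H, so it is a carboxylic acid.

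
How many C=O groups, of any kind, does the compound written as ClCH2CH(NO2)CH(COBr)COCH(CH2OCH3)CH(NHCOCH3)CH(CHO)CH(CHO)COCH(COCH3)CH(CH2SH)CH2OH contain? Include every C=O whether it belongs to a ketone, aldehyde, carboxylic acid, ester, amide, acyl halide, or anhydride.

CH(COBr): acyl halide, 1 C=O (running total 1).
CO: ketone, 1 C=O (running total 2).
CH(NHCOCH3): amide, 1 C=O (running total 3).
CH(CHO): aldehyde, 1 C=O (running total 4).
CH(CHO): aldehyde, 1 C=O (running total 5).
CO: ketone, 1 C=O (running total 6).
CH(COCH3): ketone, 1 C=O (running total 7).

7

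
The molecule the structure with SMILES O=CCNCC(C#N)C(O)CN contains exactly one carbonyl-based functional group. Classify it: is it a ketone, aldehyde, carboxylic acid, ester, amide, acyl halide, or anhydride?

aldehyde

The carbonyl is in the OHC segment: terminal –CHO: carbonyl C bonded to H and C → aldehyde.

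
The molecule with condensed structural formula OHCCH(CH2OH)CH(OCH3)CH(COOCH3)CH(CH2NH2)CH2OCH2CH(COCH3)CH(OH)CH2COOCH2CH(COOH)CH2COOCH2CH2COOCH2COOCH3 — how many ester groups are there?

terminal –CHO: carbonyl C bonded to H and C → aldehyde.
pendant –CH2OH on an sp³ backbone C → alcohol.
pendant –OCH3: C–O–C with sp³ C, no adjacent C=O → ether.
pendant –COOCH3: carbonyl C bonded to C and –OCH3 → ester.
pendant –CH2NH2: N on sp³ C, no adjacent C=O → amine.
C–O–C with sp³ carbons on both sides and no adjacent C=O → ether.
pendant –COCH3: carbonyl C bonded to two carbons → ketone.
–OH on an sp³ carbon → alcohol (secondary).
–C(=O)–O–C with C on the carbonyl side → ester.
pendant –COOH: carbonyl C bonded to C and –OH → carboxylic acid.
–C(=O)–O–C with C on the carbonyl side → ester.
–C(=O)–O–C with C on the carbonyl side → ester.
–C(=O)OCH3: carbonyl C bonded to C and to –OCH3 → ester (not ketone + ether).
Ester appears at: CH(COOCH3), CH2COOCH2, CH2COOCH2, CH2COOCH2, COOCH3 → 5.

5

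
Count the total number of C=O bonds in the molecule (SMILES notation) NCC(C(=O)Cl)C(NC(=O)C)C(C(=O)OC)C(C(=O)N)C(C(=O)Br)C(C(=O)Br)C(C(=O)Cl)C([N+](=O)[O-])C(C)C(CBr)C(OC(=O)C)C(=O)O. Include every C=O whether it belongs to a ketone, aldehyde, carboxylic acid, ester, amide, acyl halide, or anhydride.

9

CH(COCl): acyl halide, 1 C=O (running total 1).
CH(NHCOCH3): amide, 1 C=O (running total 2).
CH(COOCH3): ester, 1 C=O (running total 3).
CH(CONH2): amide, 1 C=O (running total 4).
CH(COBr): acyl halide, 1 C=O (running total 5).
CH(COBr): acyl halide, 1 C=O (running total 6).
CH(COCl): acyl halide, 1 C=O (running total 7).
CH(OCOCH3): ester, 1 C=O (running total 8).
COOH: carboxylic acid, 1 C=O (running total 9).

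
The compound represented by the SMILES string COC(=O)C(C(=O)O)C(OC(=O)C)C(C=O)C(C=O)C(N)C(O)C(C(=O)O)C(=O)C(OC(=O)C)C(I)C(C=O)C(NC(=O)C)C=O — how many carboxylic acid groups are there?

Taking each segment in turn:
  CH3OOC: CH3O–C(=O)–: carbonyl C bonded to C and to –OCH3 → ester (not ketone + ether).
  CH(COOH): pendant –COOH: carbonyl C bonded to C and –OH → carboxylic acid.
  CH(OCOCH3): pendant –OC(=O)CH3: an acyloxy group → ester.
  CH(CHO): pendant –CHO: carbonyl C bonded to C and H → aldehyde.
  CH(CHO): pendant –CHO: carbonyl C bonded to C and H → aldehyde.
  CH(NH2): –NH2 on an sp³ carbon with no adjacent C=O → amine.
  CH(OH): –OH on an sp³ carbon → alcohol (secondary).
  CH(COOH): pendant –COOH: carbonyl C bonded to C and –OH → carboxylic acid.
  CO: –C(=O)– with carbon on both sides → ketone.
  CH(OCOCH3): pendant –OC(=O)CH3: an acyloxy group → ester.
  CH(I): halogen on an sp³ carbon → alkyl halide.
  CH(CHO): pendant –CHO: carbonyl C bonded to C and H → aldehyde.
  CH(NHCOCH3): pendant –NHC(=O)CH3: N bonded to a carbonyl → amide (not amine).
  CHO: terminal –CHO: carbonyl C bonded to H and C → aldehyde.
Carboxylic acid appears at: CH(COOH), CH(COOH) → 2.

2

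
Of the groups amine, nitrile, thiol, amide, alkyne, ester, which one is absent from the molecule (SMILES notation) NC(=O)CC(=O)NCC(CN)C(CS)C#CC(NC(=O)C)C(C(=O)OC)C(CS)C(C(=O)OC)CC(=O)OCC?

ester: present (CH(COOCH3) — pendant –COOCH3: carbonyl C bonded to C and –OCH3 → ester).
amine: present (CH(CH2NH2) — pendant –CH2NH2: N on sp³ C, no adjacent C=O → amine).
alkyne: present (C≡C — C≡C triple bond → alkyne).
thiol: present (CH(CH2SH) — pendant –CH2SH → thiol).
amide: present (H2NCO — –C(=O)NH2: carbonyl C bonded to C and to N → amide (the N is not a separate amine)).
nitrile: absent. In C≡C, the triple bond is C≡C, not C≡N.

nitrile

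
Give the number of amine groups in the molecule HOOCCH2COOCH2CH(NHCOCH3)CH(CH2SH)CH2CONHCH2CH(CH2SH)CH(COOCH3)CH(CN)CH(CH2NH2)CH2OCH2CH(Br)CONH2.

1

Taking each segment in turn:
  HOOC: –COOH: carbonyl C bonded to –OH and C → carboxylic acid (the –OH is not a separate alcohol).
  CH2COOCH2: –C(=O)–O–C with C on the carbonyl side → ester.
  CH(NHCOCH3): pendant –NHC(=O)CH3: N bonded to a carbonyl → amide (not amine).
  CH(CH2SH): pendant –CH2SH → thiol.
  CH2CONHCH2: –C(=O)–N– linkage → amide (the N is not an amine).
  CH(CH2SH): pendant –CH2SH → thiol.
  CH(COOCH3): pendant –COOCH3: carbonyl C bonded to C and –OCH3 → ester.
  CH(CN): pendant –C≡N: nitrile.
  CH(CH2NH2): pendant –CH2NH2: N on sp³ C, no adjacent C=O → amine.
  CH2OCH2: C–O–C with sp³ carbons on both sides and no adjacent C=O → ether.
  CH(Br): halogen on an sp³ carbon → alkyl halide.
  CONH2: –C(=O)NH2: carbonyl C bonded to C and to N → amide (the N is not a separate amine).
Amine appears at: CH(CH2NH2) → 1.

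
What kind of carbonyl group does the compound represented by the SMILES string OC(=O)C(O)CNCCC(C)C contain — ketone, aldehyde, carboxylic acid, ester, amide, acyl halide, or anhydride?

The carbonyl is in the HOOC segment: –COOH: carbonyl C bonded to –OH and C → carboxylic acid (the –OH is not a separate alcohol).

carboxylic acid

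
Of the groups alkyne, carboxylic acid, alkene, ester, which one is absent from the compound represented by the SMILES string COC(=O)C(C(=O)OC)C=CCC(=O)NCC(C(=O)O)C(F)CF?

alkyne

carboxylic acid: present (CH(COOH) — pendant –COOH: carbonyl C bonded to C and –OH → carboxylic acid).
ester: present (CH3OOC — CH3O–C(=O)–: carbonyl C bonded to C and to –OCH3 → ester (not ketone + ether)).
alkene: present (CH=CH — C=C double bond → alkene).
alkyne: no segment matches this pattern.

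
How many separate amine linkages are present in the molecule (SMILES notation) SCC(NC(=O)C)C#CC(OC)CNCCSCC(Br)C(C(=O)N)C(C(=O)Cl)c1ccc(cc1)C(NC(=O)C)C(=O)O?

Working along the chain:
  HSCH2: –SH on an sp³ carbon → thiol.
  CH(NHCOCH3): pendant –NHC(=O)CH3: N bonded to a carbonyl → amide (not amine).
  C≡C: C≡C triple bond → alkyne.
  CH(OCH3): pendant –OCH3: C–O–C with sp³ C, no adjacent C=O → ether.
  CH2NHCH2: C–N–C with sp³ carbons and no adjacent C=O → amine (secondary).
  CH2SCH2: C–S–C linkage → sulfide (thioether).
  CH(Br): halogen on an sp³ carbon → alkyl halide.
  CH(CONH2): pendant –CONH2: carbonyl C bonded to C and N → amide.
  CH(COCl): pendant –C(=O)X: carbonyl C bonded to C and halogen → acyl halide.
  C6H4: para-disubstituted benzene ring → arene.
  CH(NHCOCH3): pendant –NHC(=O)CH3: N bonded to a carbonyl → amide (not amine).
  COOH: –COOH: carbonyl C bonded to –OH and C → carboxylic acid (the –OH is not a separate alcohol).
Amine appears at: CH2NHCH2 → 1.

1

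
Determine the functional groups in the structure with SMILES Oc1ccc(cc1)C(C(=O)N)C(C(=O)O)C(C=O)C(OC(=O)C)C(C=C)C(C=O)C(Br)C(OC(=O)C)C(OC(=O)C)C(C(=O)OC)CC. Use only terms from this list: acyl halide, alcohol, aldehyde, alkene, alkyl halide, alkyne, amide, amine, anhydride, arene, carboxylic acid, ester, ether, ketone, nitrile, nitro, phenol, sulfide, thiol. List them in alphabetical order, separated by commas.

aldehyde, alkene, alkyl halide, amide, arene, carboxylic acid, ester, phenol

–OH attached directly to an aromatic ring → phenol (not alcohol); the ring itself is an arene.
pendant –CONH2: carbonyl C bonded to C and N → amide.
pendant –COOH: carbonyl C bonded to C and –OH → carboxylic acid.
pendant –CHO: carbonyl C bonded to C and H → aldehyde.
pendant –OC(=O)CH3: an acyloxy group → ester.
pendant –CH=CH2: C=C double bond → alkene.
pendant –CHO: carbonyl C bonded to C and H → aldehyde.
halogen on an sp³ carbon → alkyl halide.
pendant –OC(=O)CH3: an acyloxy group → ester.
pendant –OC(=O)CH3: an acyloxy group → ester.
pendant –COOCH3: carbonyl C bonded to C and –OCH3 → ester.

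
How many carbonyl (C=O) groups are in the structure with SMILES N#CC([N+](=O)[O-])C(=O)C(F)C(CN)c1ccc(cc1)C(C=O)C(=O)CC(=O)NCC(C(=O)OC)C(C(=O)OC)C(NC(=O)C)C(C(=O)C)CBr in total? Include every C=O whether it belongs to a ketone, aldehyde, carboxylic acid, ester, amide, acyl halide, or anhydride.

CO: ketone, 1 C=O (running total 1).
CH(CHO): aldehyde, 1 C=O (running total 2).
CO: ketone, 1 C=O (running total 3).
CH2CONHCH2: amide, 1 C=O (running total 4).
CH(COOCH3): ester, 1 C=O (running total 5).
CH(COOCH3): ester, 1 C=O (running total 6).
CH(NHCOCH3): amide, 1 C=O (running total 7).
CH(COCH3): ketone, 1 C=O (running total 8).

8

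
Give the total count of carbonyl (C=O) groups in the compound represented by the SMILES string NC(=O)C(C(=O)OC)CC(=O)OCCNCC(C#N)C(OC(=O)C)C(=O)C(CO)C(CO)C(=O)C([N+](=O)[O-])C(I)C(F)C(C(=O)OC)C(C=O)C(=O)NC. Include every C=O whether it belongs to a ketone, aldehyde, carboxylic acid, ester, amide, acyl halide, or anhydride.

9

H2NCO: amide, 1 C=O (running total 1).
CH(COOCH3): ester, 1 C=O (running total 2).
CH2COOCH2: ester, 1 C=O (running total 3).
CH(OCOCH3): ester, 1 C=O (running total 4).
CO: ketone, 1 C=O (running total 5).
CO: ketone, 1 C=O (running total 6).
CH(COOCH3): ester, 1 C=O (running total 7).
CH(CHO): aldehyde, 1 C=O (running total 8).
CONHCH3: amide, 1 C=O (running total 9).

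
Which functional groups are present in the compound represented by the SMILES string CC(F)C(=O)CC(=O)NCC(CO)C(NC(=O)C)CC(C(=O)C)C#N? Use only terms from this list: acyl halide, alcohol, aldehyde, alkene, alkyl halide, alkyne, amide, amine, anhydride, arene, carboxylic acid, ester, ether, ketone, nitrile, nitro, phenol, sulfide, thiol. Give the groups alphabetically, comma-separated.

alcohol, alkyl halide, amide, ketone, nitrile

Taking each segment in turn:
  CH(F): halogen on an sp³ carbon → alkyl halide.
  CO: –C(=O)– with carbon on both sides → ketone.
  CH2CONHCH2: –C(=O)–N– linkage → amide (the N is not an amine).
  CH(CH2OH): pendant –CH2OH on an sp³ backbone C → alcohol.
  CH(NHCOCH3): pendant –NHC(=O)CH3: N bonded to a carbonyl → amide (not amine).
  CH(COCH3): pendant –COCH3: carbonyl C bonded to two carbons → ketone.
  CN: –C≡N: carbon triple-bonded to nitrogen → nitrile.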